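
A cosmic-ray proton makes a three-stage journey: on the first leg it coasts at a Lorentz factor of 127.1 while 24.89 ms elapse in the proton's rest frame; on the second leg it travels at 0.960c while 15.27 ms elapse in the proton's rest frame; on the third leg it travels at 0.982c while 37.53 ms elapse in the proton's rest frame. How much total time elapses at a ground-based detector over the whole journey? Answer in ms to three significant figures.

Δt = 3420 ms

Leg 1: γ = 127.1; Δt_1 = 127.1 × 24.89 = 3164 ms.
Leg 2: γ = 1/√(1 − 0.960²) = 25/7 ≈ 3.571; Δt_2 = 3.571 × 15.27 = 54.54 ms.
Leg 3: γ = 1/√(1 − 0.982²) = 1/√0.03568 = 5.294; Δt_3 = 5.294 × 37.53 = 198.7 ms.
Total: 3164 + 54.54 + 198.7 ms.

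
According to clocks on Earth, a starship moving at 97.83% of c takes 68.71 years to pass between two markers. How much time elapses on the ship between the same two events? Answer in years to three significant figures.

β = 0.9783; γ = 1/√(1 − 0.9783²) = 1/√0.04293 = 4.826
The interval measured on Earth is the dilated one; the clock on the ship measures the proper time τ = Δt/γ = 68.71/4.826 years.

τ = 14.2 years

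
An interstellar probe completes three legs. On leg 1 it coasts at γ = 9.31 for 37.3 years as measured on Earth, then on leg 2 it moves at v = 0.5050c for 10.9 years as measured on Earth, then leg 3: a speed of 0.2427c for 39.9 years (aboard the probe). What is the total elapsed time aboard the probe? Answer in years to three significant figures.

τ = 53.3 years

Leg 1: γ = 9.31; τ_1 = 37.3/9.310 = 4.006 years.
Leg 2: γ = 1/√(1 − 0.5050²) = 1/√0.7450 = 1.159; τ_2 = 10.9/1.159 = 9.408 years.
Leg 3: 39.9 years is already measured aboard the probe.
Total: 4.006 + 9.408 + 39.90 years.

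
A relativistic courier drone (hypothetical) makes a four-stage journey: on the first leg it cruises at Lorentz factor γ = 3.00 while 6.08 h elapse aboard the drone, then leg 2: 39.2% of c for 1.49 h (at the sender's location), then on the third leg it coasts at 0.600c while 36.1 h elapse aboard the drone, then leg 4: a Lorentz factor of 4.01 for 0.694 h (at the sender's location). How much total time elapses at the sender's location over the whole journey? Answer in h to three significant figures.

Δt = 65.5 h

Leg 1: γ = 3.00; Δt_1 = 3.000 × 6.08 = 18.24 h.
Leg 2: 1.49 h is already measured at the sender's location.
Leg 3: γ = 1/√(1 − 0.600²) = 5/4 = 1.250; Δt_3 = 1.250 × 36.1 = 45.12 h.
Leg 4: 0.694 h is already measured at the sender's location.
Total: 18.24 + 1.490 + 45.12 + 0.6940 h.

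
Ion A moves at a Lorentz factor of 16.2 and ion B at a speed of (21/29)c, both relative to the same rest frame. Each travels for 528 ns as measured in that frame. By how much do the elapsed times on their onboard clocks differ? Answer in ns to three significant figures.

A: γ = 16.2; τ_A = 528/16.20 = 32.59 ns.
B: γ = 1/√(1 − (21/29)²) = 29/20 = 1.450; τ_B = 528/1.450 = 364.1 ns.

|τ_A − τ_B| = 332 ns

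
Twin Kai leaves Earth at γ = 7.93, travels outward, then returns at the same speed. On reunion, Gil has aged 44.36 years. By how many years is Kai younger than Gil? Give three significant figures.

Δt − τ = 38.8 years

γ = 7.93
Kai's elapsed proper time: τ = 44.36/7.930 = 5.594 years.
Age gap = Δt − τ = 44.36 − 5.594 years.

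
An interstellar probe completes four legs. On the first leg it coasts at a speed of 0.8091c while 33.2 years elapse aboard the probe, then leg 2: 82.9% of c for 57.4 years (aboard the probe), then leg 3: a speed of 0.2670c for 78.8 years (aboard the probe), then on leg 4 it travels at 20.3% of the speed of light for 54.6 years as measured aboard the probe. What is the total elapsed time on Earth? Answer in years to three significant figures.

Δt = 297 years

Leg 1: γ = 1/√(1 − 0.8091²) = 1/√0.3454 = 1.702; Δt_1 = 1.702 × 33.2 = 56.49 years.
Leg 2: β = 0.829; γ = 1/√(1 − 0.829²) = 1/√0.3128 = 1.788; Δt_2 = 1.788 × 57.4 = 102.6 years.
Leg 3: γ = 1/√(1 − 0.2670²) = 1/√0.9287 = 1.038; Δt_3 = 1.038 × 78.8 = 81.77 years.
Leg 4: β = 0.203; γ = 1/√(1 − 0.203²) = 1/√0.9588 = 1.021; Δt_4 = 1.021 × 54.6 = 55.76 years.
Total: 56.49 + 102.6 + 81.77 + 55.76 years.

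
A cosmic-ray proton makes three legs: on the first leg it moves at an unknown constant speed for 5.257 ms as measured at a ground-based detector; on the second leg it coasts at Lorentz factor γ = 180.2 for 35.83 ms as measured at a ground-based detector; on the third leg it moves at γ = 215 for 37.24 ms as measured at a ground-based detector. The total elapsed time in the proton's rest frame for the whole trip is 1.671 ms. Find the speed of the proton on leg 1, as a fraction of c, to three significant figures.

β = 0.969

Leg 1: speed unknown; τ_1 = 5.257/γ_1.
Leg 2: γ = 180.2; τ_2 = 35.83/180.2 = 0.1988 ms.
Leg 3: γ = 215; τ_3 = 37.24/215.0 = 0.1732 ms.
Total proper time: τ_1 + 0.1988 + 0.1732 = 1.671, so τ_1 = 1.671 − 0.3720 = 1.299 ms.
γ_1 = 5.257/1.299 = 4.047; β = √(1 − 1/γ²) = √0.9389.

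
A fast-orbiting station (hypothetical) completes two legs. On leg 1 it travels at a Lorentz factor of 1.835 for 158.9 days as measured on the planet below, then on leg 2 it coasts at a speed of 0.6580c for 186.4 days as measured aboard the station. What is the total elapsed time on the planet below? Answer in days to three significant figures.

Leg 1: 158.9 days is already measured on the planet below.
Leg 2: γ = 1/√(1 − 0.6580²) = 1/√0.5670 = 1.328; Δt_2 = 1.328 × 186.4 = 247.5 days.
Total: 158.9 + 247.5 days.

Δt = 406 days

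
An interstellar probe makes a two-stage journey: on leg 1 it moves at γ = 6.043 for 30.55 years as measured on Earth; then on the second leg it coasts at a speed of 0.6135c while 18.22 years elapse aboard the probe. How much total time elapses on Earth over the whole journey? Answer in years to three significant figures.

Leg 1: 30.55 years is already measured on Earth.
Leg 2: γ = 1/√(1 − 0.6135²) = 1/√0.6236 = 1.266; Δt_2 = 1.266 × 18.22 = 23.07 years.
Total: 30.55 + 23.07 years.

Δt = 53.6 years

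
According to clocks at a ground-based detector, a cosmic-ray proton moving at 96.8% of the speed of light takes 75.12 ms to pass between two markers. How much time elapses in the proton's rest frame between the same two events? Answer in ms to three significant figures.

τ = 18.9 ms

β = 0.968; γ = 1/√(1 − 0.968²) = 1/√0.06298 = 3.985
The interval measured at a ground-based detector is the dilated one; the clock in the proton's rest frame measures the proper time τ = Δt/γ = 75.12/3.985 ms.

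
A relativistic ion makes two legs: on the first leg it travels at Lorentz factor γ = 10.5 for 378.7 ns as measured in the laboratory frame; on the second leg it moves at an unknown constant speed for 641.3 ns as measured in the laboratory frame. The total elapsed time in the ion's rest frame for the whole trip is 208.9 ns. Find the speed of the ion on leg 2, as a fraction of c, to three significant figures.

Leg 1: γ = 10.5; τ_1 = 378.7/10.50 = 36.07 ns.
Leg 2: speed unknown; τ_2 = 641.3/γ_2.
Total proper time: 36.07 + τ_2 = 208.9, so τ_2 = 208.9 − 36.07 = 172.8 ns.
γ_2 = 641.3/172.8 = 3.711; β = √(1 − 1/γ²) = √0.9274.

β = 0.963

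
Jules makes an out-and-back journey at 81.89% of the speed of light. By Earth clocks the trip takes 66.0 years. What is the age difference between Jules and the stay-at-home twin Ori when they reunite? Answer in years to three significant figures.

Δt − τ = 28.1 years

β = 0.8189; γ = 1/√(1 − 0.8189²) = 1/√0.3294 = 1.742
Jules's elapsed proper time: τ = 66.0/1.742 = 37.88 years.
Age gap = Δt − τ = 66.0 − 37.88 years.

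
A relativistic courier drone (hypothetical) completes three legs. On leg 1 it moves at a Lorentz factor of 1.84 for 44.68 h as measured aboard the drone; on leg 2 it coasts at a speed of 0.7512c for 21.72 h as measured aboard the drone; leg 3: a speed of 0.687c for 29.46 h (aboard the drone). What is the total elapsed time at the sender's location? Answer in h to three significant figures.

Δt = 156 h

Leg 1: γ = 1.84; Δt_1 = 1.840 × 44.68 = 82.21 h.
Leg 2: γ = 1/√(1 − 0.7512²) = 1/√0.4357 = 1.515; Δt_2 = 1.515 × 21.72 = 32.91 h.
Leg 3: γ = 1/√(1 − 0.687²) = 1/√0.5280 = 1.376; Δt_3 = 1.376 × 29.46 = 40.54 h.
Total: 82.21 + 32.91 + 40.54 h.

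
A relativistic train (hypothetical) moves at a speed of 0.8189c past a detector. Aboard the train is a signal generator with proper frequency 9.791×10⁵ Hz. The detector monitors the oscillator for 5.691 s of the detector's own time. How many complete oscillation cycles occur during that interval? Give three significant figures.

γ = 1/√(1 − 0.8189²) = 1/√0.3294 = 1.742
During 5.691 s of lab time, the oscillator's proper time advances by τ = Δt/γ = 5.691/1.742 = 3.266 s = 3.266×10⁰ s.
N = f × τ = 9.791×10⁵ × 3.266×10⁰ = 3.198×10⁶.

N = 3.20×10⁶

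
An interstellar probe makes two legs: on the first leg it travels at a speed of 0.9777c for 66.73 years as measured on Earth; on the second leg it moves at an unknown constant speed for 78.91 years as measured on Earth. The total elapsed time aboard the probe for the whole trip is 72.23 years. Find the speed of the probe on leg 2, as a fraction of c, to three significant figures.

β = 0.675

Leg 1: γ = 1/√(1 − 0.9777²) = 1/√0.04410 = 4.762; τ_1 = 66.73/4.762 = 14.01 years.
Leg 2: speed unknown; τ_2 = 78.91/γ_2.
Total proper time: 14.01 + τ_2 = 72.23, so τ_2 = 72.23 − 14.01 = 58.22 years.
γ_2 = 78.91/58.22 = 1.355; β = √(1 − 1/γ²) = √0.4557.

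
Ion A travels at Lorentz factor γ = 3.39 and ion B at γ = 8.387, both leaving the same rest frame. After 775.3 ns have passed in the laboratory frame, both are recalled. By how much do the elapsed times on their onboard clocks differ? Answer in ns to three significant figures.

A: γ = 3.39; τ_A = 775.3/3.390 = 228.7 ns.
B: γ = 8.387; τ_B = 775.3/8.387 = 92.44 ns.

|τ_A − τ_B| = 136 ns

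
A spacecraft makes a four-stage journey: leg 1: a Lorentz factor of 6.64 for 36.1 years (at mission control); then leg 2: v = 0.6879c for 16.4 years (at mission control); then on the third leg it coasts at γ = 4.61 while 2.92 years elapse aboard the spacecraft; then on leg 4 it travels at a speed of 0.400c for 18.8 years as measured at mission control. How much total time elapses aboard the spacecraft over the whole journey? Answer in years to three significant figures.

Leg 1: γ = 6.64; τ_1 = 36.1/6.640 = 5.437 years.
Leg 2: γ = 1/√(1 − 0.6879²) = 1/√0.5268 = 1.378; τ_2 = 16.4/1.378 = 11.90 years.
Leg 3: 2.92 years is already measured aboard the spacecraft.
Leg 4: γ = 1/√(1 − 0.400²) = 1/√0.8400 = 1.091; τ_4 = 18.8/1.091 = 17.23 years.
Total: 5.437 + 11.90 + 2.920 + 17.23 years.

τ = 37.5 years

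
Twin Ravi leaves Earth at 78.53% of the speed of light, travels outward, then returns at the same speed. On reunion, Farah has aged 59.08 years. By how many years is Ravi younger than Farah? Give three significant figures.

β = 0.7853; γ = 1/√(1 − 0.7853²) = 1/√0.3833 = 1.615
Ravi's elapsed proper time: τ = 59.08/1.615 = 36.58 years.
Age gap = Δt − τ = 59.08 − 36.58 years.

Δt − τ = 22.5 years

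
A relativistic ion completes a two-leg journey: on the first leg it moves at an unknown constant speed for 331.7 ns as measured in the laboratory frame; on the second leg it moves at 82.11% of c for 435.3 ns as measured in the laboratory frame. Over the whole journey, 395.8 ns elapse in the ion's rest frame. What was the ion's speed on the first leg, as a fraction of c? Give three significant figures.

β = 0.896

Leg 1: speed unknown; τ_1 = 331.7/γ_1.
Leg 2: β = 0.8211; γ = 1/√(1 − 0.8211²) = 1/√0.3258 = 1.752; τ_2 = 435.3/1.752 = 248.5 ns.
Total proper time: τ_1 + 248.5 = 395.8, so τ_1 = 395.8 − 248.5 = 147.3 ns.
γ_1 = 331.7/147.3 = 2.251; β = √(1 − 1/γ²) = √0.8027.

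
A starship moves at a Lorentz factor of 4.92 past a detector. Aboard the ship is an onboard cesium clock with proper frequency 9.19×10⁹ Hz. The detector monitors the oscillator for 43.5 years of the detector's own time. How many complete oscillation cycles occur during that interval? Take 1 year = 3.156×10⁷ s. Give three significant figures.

γ = 4.92
During 43.5 years of lab time, the oscillator's proper time advances by τ = Δt/γ = 43.5/4.920 = 8.841 years = 2.790×10⁸ s.
N = f × τ = 9.19×10⁹ × 2.790×10⁸ = 2.564×10¹⁸.

N = 2.56×10¹⁸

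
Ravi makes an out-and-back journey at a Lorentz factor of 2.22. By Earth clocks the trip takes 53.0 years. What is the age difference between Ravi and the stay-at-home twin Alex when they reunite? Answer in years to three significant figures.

Δt − τ = 29.1 years

γ = 2.22
Ravi's elapsed proper time: τ = 53.0/2.220 = 23.87 years.
Age gap = Δt − τ = 53.0 − 23.87 years.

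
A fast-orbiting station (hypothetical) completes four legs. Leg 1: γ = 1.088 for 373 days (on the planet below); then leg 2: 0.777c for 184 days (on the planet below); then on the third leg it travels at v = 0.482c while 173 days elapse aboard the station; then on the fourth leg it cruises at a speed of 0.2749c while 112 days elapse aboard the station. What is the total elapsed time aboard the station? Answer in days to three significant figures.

Leg 1: γ = 1.088; τ_1 = 373/1.088 = 342.8 days.
Leg 2: γ = 1/√(1 − 0.777²) = 1/√0.3963 = 1.589; τ_2 = 184/1.589 = 115.8 days.
Leg 3: 173 days is already measured aboard the station.
Leg 4: 112 days is already measured aboard the station.
Total: 342.8 + 115.8 + 173.0 + 112.0 days.

τ = 744 days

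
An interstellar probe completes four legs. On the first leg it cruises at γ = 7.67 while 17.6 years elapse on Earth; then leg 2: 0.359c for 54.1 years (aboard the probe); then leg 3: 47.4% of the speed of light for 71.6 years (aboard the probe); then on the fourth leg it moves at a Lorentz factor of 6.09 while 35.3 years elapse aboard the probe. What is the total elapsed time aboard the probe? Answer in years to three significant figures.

τ = 163 years

Leg 1: γ = 7.67; τ_1 = 17.6/7.670 = 2.295 years.
Leg 2: 54.1 years is already measured aboard the probe.
Leg 3: 71.6 years is already measured aboard the probe.
Leg 4: 35.3 years is already measured aboard the probe.
Total: 2.295 + 54.10 + 71.60 + 35.30 years.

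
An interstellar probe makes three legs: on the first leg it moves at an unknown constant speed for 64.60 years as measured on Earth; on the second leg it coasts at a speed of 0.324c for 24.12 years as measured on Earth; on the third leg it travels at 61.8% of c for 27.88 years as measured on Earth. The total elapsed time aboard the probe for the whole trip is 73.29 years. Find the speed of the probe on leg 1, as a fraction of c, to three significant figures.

Leg 1: speed unknown; τ_1 = 64.60/γ_1.
Leg 2: γ = 1/√(1 − 0.324²) = 1/√0.8950 = 1.057; τ_2 = 24.12/1.057 = 22.82 years.
Leg 3: β = 0.618; γ = 1/√(1 − 0.618²) = 1/√0.6181 = 1.272; τ_3 = 27.88/1.272 = 21.92 years.
Total proper time: τ_1 + 22.82 + 21.92 = 73.29, so τ_1 = 73.29 − 44.74 = 28.55 years.
γ_1 = 64.60/28.55 = 2.263; β = √(1 − 1/γ²) = √0.8046.

β = 0.897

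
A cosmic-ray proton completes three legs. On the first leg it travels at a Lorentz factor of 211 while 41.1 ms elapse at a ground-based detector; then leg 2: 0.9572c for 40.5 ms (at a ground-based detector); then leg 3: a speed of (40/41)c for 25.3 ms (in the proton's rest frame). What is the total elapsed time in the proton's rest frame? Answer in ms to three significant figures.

Leg 1: γ = 211; τ_1 = 41.1/211.0 = 0.1948 ms.
Leg 2: γ = 1/√(1 − 0.9572²) = 1/√0.08377 = 3.455; τ_2 = 40.5/3.455 = 11.72 ms.
Leg 3: 25.3 ms is already measured in the proton's rest frame.
Total: 0.1948 + 11.72 + 25.30 ms.

τ = 37.2 ms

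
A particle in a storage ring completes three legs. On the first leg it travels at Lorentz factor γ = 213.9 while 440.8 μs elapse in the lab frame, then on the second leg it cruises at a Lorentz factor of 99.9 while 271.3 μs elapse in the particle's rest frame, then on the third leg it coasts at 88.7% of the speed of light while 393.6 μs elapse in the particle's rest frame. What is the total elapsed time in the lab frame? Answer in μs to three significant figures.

Δt = 2.84×10⁴ μs

Leg 1: 440.8 μs is already measured in the lab frame.
Leg 2: γ = 99.9; Δt_2 = 99.90 × 271.3 = 2.710×10⁴ μs.
Leg 3: β = 0.887; γ = 1/√(1 − 0.887²) = 1/√0.2132 = 2.166; Δt_3 = 2.166 × 393.6 = 852.4 μs.
Total: 440.8 + 2.710×10⁴ + 852.4 μs.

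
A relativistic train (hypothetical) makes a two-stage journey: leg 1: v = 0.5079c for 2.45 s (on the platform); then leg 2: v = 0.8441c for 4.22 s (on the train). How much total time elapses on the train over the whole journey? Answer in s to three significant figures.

τ = 6.33 s

Leg 1: γ = 1/√(1 − 0.5079²) = 1/√0.7420 = 1.161; τ_1 = 2.45/1.161 = 2.110 s.
Leg 2: 4.22 s is already measured on the train.
Total: 2.110 + 4.220 s.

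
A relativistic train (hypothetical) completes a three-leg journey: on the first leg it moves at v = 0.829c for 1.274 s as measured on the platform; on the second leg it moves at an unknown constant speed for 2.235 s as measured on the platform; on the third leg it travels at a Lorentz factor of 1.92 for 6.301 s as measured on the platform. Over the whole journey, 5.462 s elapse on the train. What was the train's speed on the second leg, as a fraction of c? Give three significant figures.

β = 0.754

Leg 1: γ = 1/√(1 − 0.829²) = 1/√0.3128 = 1.788; τ_1 = 1.274/1.788 = 0.7125 s.
Leg 2: speed unknown; τ_2 = 2.235/γ_2.
Leg 3: γ = 1.92; τ_3 = 6.301/1.920 = 3.282 s.
Total proper time: 0.7125 + τ_2 + 3.282 = 5.462, so τ_2 = 5.462 − 3.994 = 1.468 s.
γ_2 = 2.235/1.468 = 1.523; β = √(1 − 1/γ²) = √0.5687.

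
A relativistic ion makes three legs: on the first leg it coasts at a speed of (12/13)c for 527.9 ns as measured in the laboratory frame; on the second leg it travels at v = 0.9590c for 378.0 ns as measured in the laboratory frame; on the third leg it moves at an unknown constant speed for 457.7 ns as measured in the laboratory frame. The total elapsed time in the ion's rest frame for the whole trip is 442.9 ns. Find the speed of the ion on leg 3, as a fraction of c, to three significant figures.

Leg 1: γ = 1/√(1 − (12/13)²) = 13/5 = 2.600; τ_1 = 527.9/2.600 = 203.0 ns.
Leg 2: γ = 1/√(1 − 0.9590²) = 1/√0.08032 = 3.529; τ_2 = 378.0/3.529 = 107.1 ns.
Leg 3: speed unknown; τ_3 = 457.7/γ_3.
Total proper time: 203.0 + 107.1 + τ_3 = 442.9, so τ_3 = 442.9 − 310.2 = 132.7 ns.
γ_3 = 457.7/132.7 = 3.448; β = √(1 − 1/γ²) = √0.9159.

β = 0.957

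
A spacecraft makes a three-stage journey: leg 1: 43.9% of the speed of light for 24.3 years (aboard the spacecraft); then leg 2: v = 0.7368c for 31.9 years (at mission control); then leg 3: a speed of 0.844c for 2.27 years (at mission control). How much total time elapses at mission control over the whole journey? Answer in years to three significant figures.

Leg 1: β = 0.439; γ = 1/√(1 − 0.439²) = 1/√0.8073 = 1.113; Δt_1 = 1.113 × 24.3 = 27.05 years.
Leg 2: 31.9 years is already measured at mission control.
Leg 3: 2.27 years is already measured at mission control.
Total: 27.05 + 31.90 + 2.270 years.

Δt = 61.2 years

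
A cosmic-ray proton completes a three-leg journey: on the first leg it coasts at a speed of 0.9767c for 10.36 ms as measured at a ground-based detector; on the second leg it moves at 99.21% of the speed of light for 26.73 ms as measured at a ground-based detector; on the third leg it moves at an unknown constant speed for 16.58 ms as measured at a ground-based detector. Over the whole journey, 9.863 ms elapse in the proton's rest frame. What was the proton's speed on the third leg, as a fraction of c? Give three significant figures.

Leg 1: γ = 1/√(1 − 0.9767²) = 1/√0.04606 = 4.660; τ_1 = 10.36/4.660 = 2.223 ms.
Leg 2: β = 0.9921; γ = 1/√(1 − 0.9921²) = 1/√0.01574 = 7.971; τ_2 = 26.73/7.971 = 3.353 ms.
Leg 3: speed unknown; τ_3 = 16.58/γ_3.
Total proper time: 2.223 + 3.353 + τ_3 = 9.863, so τ_3 = 9.863 − 5.577 = 4.286 ms.
γ_3 = 16.58/4.286 = 3.868; β = √(1 − 1/γ²) = √0.9332.

β = 0.966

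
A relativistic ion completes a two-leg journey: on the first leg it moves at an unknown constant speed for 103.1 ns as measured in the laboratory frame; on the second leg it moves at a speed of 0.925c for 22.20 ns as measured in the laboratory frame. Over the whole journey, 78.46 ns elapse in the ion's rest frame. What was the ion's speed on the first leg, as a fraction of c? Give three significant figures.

β = 0.734

Leg 1: speed unknown; τ_1 = 103.1/γ_1.
Leg 2: γ = 1/√(1 − 0.925²) = 1/√0.1444 = 2.632; τ_2 = 22.20/2.632 = 8.435 ns.
Total proper time: τ_1 + 8.435 = 78.46, so τ_1 = 78.46 − 8.435 = 70.02 ns.
γ_1 = 103.1/70.02 = 1.472; β = √(1 − 1/γ²) = √0.5387.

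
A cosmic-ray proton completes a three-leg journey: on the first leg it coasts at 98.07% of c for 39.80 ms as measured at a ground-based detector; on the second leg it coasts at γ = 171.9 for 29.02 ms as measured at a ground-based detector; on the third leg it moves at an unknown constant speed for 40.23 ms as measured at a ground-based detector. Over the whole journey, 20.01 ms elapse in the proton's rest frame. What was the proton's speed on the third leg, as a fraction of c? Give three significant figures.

β = 0.954

Leg 1: β = 0.9807; γ = 1/√(1 − 0.9807²) = 1/√0.03823 = 5.115; τ_1 = 39.80/5.115 = 7.782 ms.
Leg 2: γ = 171.9; τ_2 = 29.02/171.9 = 0.1688 ms.
Leg 3: speed unknown; τ_3 = 40.23/γ_3.
Total proper time: 7.782 + 0.1688 + τ_3 = 20.01, so τ_3 = 20.01 − 7.950 = 12.06 ms.
γ_3 = 40.23/12.06 = 3.336; β = √(1 − 1/γ²) = √0.9101.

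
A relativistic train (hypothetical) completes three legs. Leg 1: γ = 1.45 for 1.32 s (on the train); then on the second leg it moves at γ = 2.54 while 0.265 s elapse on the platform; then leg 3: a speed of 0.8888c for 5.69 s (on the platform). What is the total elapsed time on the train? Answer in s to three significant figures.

τ = 4.03 s

Leg 1: 1.32 s is already measured on the train.
Leg 2: γ = 2.54; τ_2 = 0.265/2.540 = 0.1043 s.
Leg 3: γ = 1/√(1 − 0.8888²) = 1/√0.2100 = 2.182; τ_3 = 5.69/2.182 = 2.608 s.
Total: 1.320 + 0.1043 + 2.608 s.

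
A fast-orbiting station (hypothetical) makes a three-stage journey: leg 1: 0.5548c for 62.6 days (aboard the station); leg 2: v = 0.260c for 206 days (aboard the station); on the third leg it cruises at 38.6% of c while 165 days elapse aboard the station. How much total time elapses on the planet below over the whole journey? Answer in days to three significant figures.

Δt = 467 days

Leg 1: γ = 1/√(1 − 0.5548²) = 1/√0.6922 = 1.202; Δt_1 = 1.202 × 62.6 = 75.24 days.
Leg 2: γ = 1/√(1 − 0.260²) = 1/√0.9324 = 1.036; Δt_2 = 1.036 × 206 = 213.3 days.
Leg 3: β = 0.386; γ = 1/√(1 − 0.386²) = 1/√0.8510 = 1.084; Δt_3 = 1.084 × 165 = 178.9 days.
Total: 75.24 + 213.3 + 178.9 days.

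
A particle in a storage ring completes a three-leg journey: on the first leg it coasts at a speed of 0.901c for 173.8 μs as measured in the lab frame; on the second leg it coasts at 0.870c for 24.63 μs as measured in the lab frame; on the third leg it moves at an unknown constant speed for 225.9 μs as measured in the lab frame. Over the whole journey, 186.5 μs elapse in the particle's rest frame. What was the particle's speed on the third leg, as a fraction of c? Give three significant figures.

β = 0.899

Leg 1: γ = 1/√(1 − 0.901²) = 1/√0.1882 = 2.305; τ_1 = 173.8/2.305 = 75.40 μs.
Leg 2: γ = 1/√(1 − 0.870²) = 1/√0.2431 = 2.028; τ_2 = 24.63/2.028 = 12.14 μs.
Leg 3: speed unknown; τ_3 = 225.9/γ_3.
Total proper time: 75.40 + 12.14 + τ_3 = 186.5, so τ_3 = 186.5 − 87.54 = 98.96 μs.
γ_3 = 225.9/98.96 = 2.283; β = √(1 − 1/γ²) = √0.8081.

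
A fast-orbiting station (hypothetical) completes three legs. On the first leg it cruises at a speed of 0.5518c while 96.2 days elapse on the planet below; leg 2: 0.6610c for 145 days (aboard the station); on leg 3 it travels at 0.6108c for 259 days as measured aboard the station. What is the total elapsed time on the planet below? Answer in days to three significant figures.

Δt = 617 days

Leg 1: 96.2 days is already measured on the planet below.
Leg 2: γ = 1/√(1 − 0.6610²) = 1/√0.5631 = 1.333; Δt_2 = 1.333 × 145 = 193.2 days.
Leg 3: γ = 1/√(1 − 0.6108²) = 1/√0.6269 = 1.263; Δt_3 = 1.263 × 259 = 327.1 days.
Total: 96.20 + 193.2 + 327.1 days.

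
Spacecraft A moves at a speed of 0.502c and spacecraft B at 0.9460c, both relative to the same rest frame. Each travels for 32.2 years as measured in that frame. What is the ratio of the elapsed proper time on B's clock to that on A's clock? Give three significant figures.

τ_B/τ_A = 0.375

A: γ = 1/√(1 − 0.502²) = 1/√0.7480 = 1.156. B: γ = 1/√(1 − 0.9460²) = 1/√0.1051 = 3.085.
τ_A/τ_B = γ_B/γ_A = 3.085/1.156 = 2.668, so τ_B/τ_A = 0.3748.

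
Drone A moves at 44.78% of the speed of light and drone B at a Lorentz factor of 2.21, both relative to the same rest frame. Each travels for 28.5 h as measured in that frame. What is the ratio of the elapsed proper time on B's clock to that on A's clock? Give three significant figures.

A: β = 0.4478; γ = 1/√(1 − 0.4478²) = 1/√0.7995 = 1.118. B: γ = 2.21.
τ_A/τ_B = γ_B/γ_A = 2.210/1.118 = 1.976, so τ_B/τ_A = 0.5061.

τ_B/τ_A = 0.506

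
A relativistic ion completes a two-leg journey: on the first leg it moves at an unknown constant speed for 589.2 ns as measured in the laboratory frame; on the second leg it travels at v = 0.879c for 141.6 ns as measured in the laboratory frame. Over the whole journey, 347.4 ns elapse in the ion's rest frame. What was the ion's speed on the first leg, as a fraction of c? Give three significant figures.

Leg 1: speed unknown; τ_1 = 589.2/γ_1.
Leg 2: γ = 1/√(1 − 0.879²) = 1/√0.2274 = 2.097; τ_2 = 141.6/2.097 = 67.52 ns.
Total proper time: τ_1 + 67.52 = 347.4, so τ_1 = 347.4 − 67.52 = 279.9 ns.
γ_1 = 589.2/279.9 = 2.105; β = √(1 − 1/γ²) = √0.7744.

β = 0.880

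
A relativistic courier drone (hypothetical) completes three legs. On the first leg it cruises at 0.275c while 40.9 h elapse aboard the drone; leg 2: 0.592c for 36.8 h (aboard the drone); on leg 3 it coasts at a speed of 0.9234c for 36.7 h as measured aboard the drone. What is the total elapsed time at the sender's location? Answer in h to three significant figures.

Leg 1: γ = 1/√(1 − 0.275²) = 1/√0.9244 = 1.040; Δt_1 = 1.040 × 40.9 = 42.54 h.
Leg 2: γ = 1/√(1 − 0.592²) = 1/√0.6495 = 1.241; Δt_2 = 1.241 × 36.8 = 45.66 h.
Leg 3: γ = 1/√(1 − 0.9234²) = 1/√0.1473 = 2.605; Δt_3 = 2.605 × 36.7 = 95.61 h.
Total: 42.54 + 45.66 + 95.61 h.

Δt = 184 h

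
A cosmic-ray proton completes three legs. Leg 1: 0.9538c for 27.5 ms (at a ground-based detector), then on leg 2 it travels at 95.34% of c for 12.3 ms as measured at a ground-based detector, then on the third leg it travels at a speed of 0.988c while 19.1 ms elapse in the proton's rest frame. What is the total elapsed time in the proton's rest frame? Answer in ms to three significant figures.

Leg 1: γ = 1/√(1 − 0.9538²) = 1/√0.09027 = 3.328; τ_1 = 27.5/3.328 = 8.262 ms.
Leg 2: β = 0.9534; γ = 1/√(1 − 0.9534²) = 1/√0.09103 = 3.314; τ_2 = 12.3/3.314 = 3.711 ms.
Leg 3: 19.1 ms is already measured in the proton's rest frame.
Total: 8.262 + 3.711 + 19.10 ms.

τ = 31.1 ms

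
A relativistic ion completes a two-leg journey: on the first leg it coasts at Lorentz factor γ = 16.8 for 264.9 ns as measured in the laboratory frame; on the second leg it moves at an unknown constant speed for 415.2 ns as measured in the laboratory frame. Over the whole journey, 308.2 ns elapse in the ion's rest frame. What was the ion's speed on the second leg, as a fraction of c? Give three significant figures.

Leg 1: γ = 16.8; τ_1 = 264.9/16.80 = 15.77 ns.
Leg 2: speed unknown; τ_2 = 415.2/γ_2.
Total proper time: 15.77 + τ_2 = 308.2, so τ_2 = 308.2 − 15.77 = 292.4 ns.
γ_2 = 415.2/292.4 = 1.420; β = √(1 − 1/γ²) = √0.5039.

β = 0.710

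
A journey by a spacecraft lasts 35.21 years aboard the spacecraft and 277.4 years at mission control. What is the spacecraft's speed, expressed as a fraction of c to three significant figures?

The proper time is measured aboard the spacecraft (both events occur at the spacecraft's location); Δt is measured at mission control. γ = Δt/τ = 277.4/35.21 = 7.878.
β = √(1 − 1/γ²) = √(1 − 0.01611) = √0.9839

v = 0.992c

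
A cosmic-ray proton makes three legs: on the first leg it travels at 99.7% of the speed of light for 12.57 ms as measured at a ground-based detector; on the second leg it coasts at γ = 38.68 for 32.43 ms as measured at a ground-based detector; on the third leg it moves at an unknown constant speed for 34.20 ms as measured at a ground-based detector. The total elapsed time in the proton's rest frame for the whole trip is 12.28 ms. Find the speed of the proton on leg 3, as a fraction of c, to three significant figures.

Leg 1: β = 0.997; γ = 1/√(1 − 0.997²) = 1/√0.005991 = 12.92; τ_1 = 12.57/12.92 = 0.9729 ms.
Leg 2: γ = 38.68; τ_2 = 32.43/38.68 = 0.8384 ms.
Leg 3: speed unknown; τ_3 = 34.20/γ_3.
Total proper time: 0.9729 + 0.8384 + τ_3 = 12.28, so τ_3 = 12.28 − 1.811 = 10.47 ms.
γ_3 = 34.20/10.47 = 3.267; β = √(1 − 1/γ²) = √0.9063.

β = 0.952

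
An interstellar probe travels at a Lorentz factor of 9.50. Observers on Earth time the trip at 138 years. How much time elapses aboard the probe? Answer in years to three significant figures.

γ = 9.50
The interval measured on Earth is the dilated one; the clock aboard the probe measures the proper time τ = Δt/γ = 138/9.500 years.

τ = 14.5 years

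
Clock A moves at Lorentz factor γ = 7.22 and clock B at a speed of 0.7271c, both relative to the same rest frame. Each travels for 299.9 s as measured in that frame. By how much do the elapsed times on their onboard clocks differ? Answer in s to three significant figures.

|τ_A − τ_B| = 164 s

A: γ = 7.22; τ_A = 299.9/7.220 = 41.54 s.
B: γ = 1/√(1 − 0.7271²) = 1/√0.4713 = 1.457; τ_B = 299.9/1.457 = 205.9 s.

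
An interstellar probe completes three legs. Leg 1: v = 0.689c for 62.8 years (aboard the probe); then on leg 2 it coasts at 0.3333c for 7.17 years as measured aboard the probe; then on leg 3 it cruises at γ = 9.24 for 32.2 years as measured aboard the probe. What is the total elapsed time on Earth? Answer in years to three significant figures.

Δt = 392 years

Leg 1: γ = 1/√(1 − 0.689²) = 1/√0.5253 = 1.380; Δt_1 = 1.380 × 62.8 = 86.65 years.
Leg 2: γ = 1/√(1 − 0.3333²) = 1/√0.8889 = 1.061; Δt_2 = 1.061 × 7.17 = 7.605 years.
Leg 3: γ = 9.24; Δt_3 = 9.240 × 32.2 = 297.5 years.
Total: 86.65 + 7.605 + 297.5 years.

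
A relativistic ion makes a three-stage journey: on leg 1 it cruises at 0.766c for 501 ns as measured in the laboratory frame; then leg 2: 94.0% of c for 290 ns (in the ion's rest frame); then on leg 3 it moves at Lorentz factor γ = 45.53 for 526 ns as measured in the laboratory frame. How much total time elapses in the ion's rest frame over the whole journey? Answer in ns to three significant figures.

τ = 624 ns

Leg 1: γ = 1/√(1 − 0.766²) = 1/√0.4132 = 1.556; τ_1 = 501/1.556 = 322.1 ns.
Leg 2: 290 ns is already measured in the ion's rest frame.
Leg 3: γ = 45.53; τ_3 = 526/45.53 = 11.55 ns.
Total: 322.1 + 290.0 + 11.55 ns.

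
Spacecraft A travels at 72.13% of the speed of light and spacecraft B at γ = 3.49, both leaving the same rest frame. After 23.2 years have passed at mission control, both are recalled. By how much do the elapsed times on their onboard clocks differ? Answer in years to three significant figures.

A: β = 0.7213; γ = 1/√(1 − 0.7213²) = 1/√0.4797 = 1.444; τ_A = 23.2/1.444 = 16.07 years.
B: γ = 3.49; τ_B = 23.2/3.490 = 6.648 years.

|τ_A − τ_B| = 9.42 years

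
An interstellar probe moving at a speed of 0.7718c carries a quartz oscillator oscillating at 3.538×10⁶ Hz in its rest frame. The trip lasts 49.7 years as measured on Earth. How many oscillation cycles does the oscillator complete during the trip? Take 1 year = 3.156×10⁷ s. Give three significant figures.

γ = 1/√(1 − 0.7718²) = 1/√0.4043 = 1.573
The oscillator's own cycle count is N = f × τ where τ is the proper time aboard the probe. τ = Δt/γ = 49.7/1.573 = 31.60 years = 9.974×10⁸ s.
N = 3.538×10⁶ × 9.974×10⁸ = 3.529×10¹⁵.

N = 3.53×10¹⁵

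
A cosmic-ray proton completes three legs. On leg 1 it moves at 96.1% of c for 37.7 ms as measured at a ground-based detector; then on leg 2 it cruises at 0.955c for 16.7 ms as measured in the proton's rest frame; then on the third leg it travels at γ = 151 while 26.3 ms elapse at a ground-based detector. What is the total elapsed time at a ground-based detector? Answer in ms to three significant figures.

Leg 1: 37.7 ms is already measured at a ground-based detector.
Leg 2: γ = 1/√(1 − 0.955²) = 1/√0.08798 = 3.371; Δt_2 = 3.371 × 16.7 = 56.30 ms.
Leg 3: 26.3 ms is already measured at a ground-based detector.
Total: 37.70 + 56.30 + 26.30 ms.

Δt = 120 ms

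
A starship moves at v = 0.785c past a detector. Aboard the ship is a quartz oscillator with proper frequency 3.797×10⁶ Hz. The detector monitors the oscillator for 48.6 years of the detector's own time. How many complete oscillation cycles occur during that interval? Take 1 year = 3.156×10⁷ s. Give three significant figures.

N = 3.61×10¹⁵

γ = 1/√(1 − 0.785²) = 1/√0.3838 = 1.614
During 48.6 years of lab time, the oscillator's proper time advances by τ = Δt/γ = 48.6/1.614 = 30.11 years = 9.502×10⁸ s.
N = f × τ = 3.797×10⁶ × 9.502×10⁸ = 3.608×10¹⁵.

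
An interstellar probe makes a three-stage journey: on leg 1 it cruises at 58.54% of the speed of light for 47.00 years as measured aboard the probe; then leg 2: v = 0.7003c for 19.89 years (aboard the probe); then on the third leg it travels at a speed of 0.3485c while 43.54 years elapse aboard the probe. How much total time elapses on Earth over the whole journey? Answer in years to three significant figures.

Δt = 132 years

Leg 1: β = 0.5854; γ = 1/√(1 − 0.5854²) = 1/√0.6573 = 1.233; Δt_1 = 1.233 × 47.00 = 57.97 years.
Leg 2: γ = 1/√(1 − 0.7003²) = 1/√0.5096 = 1.401; Δt_2 = 1.401 × 19.89 = 27.86 years.
Leg 3: γ = 1/√(1 − 0.3485²) = 1/√0.8785 = 1.067; Δt_3 = 1.067 × 43.54 = 46.45 years.
Total: 57.97 + 27.86 + 46.45 years.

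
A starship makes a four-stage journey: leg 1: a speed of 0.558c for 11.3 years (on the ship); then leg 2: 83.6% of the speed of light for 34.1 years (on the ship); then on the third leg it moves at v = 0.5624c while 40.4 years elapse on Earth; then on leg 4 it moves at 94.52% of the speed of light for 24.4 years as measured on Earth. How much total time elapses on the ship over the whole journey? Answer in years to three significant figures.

Leg 1: 11.3 years is already measured on the ship.
Leg 2: 34.1 years is already measured on the ship.
Leg 3: γ = 1/√(1 − 0.5624²) = 1/√0.6837 = 1.209; τ_3 = 40.4/1.209 = 33.41 years.
Leg 4: β = 0.9452; γ = 1/√(1 − 0.9452²) = 1/√0.1066 = 3.063; τ_4 = 24.4/3.063 = 7.966 years.
Total: 11.30 + 34.10 + 33.41 + 7.966 years.

τ = 86.8 years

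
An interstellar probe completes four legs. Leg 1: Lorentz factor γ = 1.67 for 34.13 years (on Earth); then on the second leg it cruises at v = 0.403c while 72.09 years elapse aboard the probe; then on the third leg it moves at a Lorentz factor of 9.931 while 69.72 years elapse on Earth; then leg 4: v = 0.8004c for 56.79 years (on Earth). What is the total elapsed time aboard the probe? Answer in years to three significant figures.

τ = 134 years

Leg 1: γ = 1.67; τ_1 = 34.13/1.670 = 20.44 years.
Leg 2: 72.09 years is already measured aboard the probe.
Leg 3: γ = 9.931; τ_3 = 69.72/9.931 = 7.020 years.
Leg 4: γ = 1/√(1 − 0.8004²) = 1/√0.3594 = 1.668; τ_4 = 56.79/1.668 = 34.04 years.
Total: 20.44 + 72.09 + 7.020 + 34.04 years.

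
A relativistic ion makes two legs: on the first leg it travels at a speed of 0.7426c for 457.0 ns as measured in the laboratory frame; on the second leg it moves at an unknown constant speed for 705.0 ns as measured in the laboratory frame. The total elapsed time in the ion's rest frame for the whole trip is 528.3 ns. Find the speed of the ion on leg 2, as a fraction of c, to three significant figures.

β = 0.949

Leg 1: γ = 1/√(1 − 0.7426²) = 1/√0.4485 = 1.493; τ_1 = 457.0/1.493 = 306.1 ns.
Leg 2: speed unknown; τ_2 = 705.0/γ_2.
Total proper time: 306.1 + τ_2 = 528.3, so τ_2 = 528.3 − 306.1 = 222.2 ns.
γ_2 = 705.0/222.2 = 3.172; β = √(1 − 1/γ²) = √0.9006.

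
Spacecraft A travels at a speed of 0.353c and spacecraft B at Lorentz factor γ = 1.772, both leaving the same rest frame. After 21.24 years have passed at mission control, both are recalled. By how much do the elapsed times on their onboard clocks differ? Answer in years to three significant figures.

A: γ = 1/√(1 − 0.353²) = 1/√0.8754 = 1.069; τ_A = 21.24/1.069 = 19.87 years.
B: γ = 1.772; τ_B = 21.24/1.772 = 11.99 years.

|τ_A − τ_B| = 7.89 years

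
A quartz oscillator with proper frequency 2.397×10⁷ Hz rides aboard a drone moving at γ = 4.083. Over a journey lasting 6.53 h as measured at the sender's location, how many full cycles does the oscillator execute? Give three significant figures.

N = 1.38×10¹¹

γ = 4.083
The oscillator's own cycle count is N = f × τ where τ is the proper time aboard the drone. τ = Δt/γ = 6.53/4.083 = 1.599 h = 5.758×10³ s.
N = 2.397×10⁷ × 5.758×10³ = 1.380×10¹¹.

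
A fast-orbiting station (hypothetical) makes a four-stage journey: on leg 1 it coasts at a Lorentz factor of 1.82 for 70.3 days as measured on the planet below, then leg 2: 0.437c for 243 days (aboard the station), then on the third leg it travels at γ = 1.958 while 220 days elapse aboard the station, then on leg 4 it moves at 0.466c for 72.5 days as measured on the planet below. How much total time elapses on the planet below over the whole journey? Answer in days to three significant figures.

Leg 1: 70.3 days is already measured on the planet below.
Leg 2: γ = 1/√(1 − 0.437²) = 1/√0.8090 = 1.112; Δt_2 = 1.112 × 243 = 270.2 days.
Leg 3: γ = 1.958; Δt_3 = 1.958 × 220 = 430.8 days.
Leg 4: 72.5 days is already measured on the planet below.
Total: 70.30 + 270.2 + 430.8 + 72.50 days.

Δt = 844 days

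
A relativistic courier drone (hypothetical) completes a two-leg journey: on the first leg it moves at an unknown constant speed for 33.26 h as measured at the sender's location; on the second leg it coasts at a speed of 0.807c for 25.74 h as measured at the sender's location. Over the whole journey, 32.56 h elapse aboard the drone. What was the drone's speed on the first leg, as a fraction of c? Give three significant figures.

β = 0.853

Leg 1: speed unknown; τ_1 = 33.26/γ_1.
Leg 2: γ = 1/√(1 − 0.807²) = 1/√0.3488 = 1.693; τ_2 = 25.74/1.693 = 15.20 h.
Total proper time: τ_1 + 15.20 = 32.56, so τ_1 = 32.56 − 15.20 = 17.36 h.
γ_1 = 33.26/17.36 = 1.916; β = √(1 − 1/γ²) = √0.7276.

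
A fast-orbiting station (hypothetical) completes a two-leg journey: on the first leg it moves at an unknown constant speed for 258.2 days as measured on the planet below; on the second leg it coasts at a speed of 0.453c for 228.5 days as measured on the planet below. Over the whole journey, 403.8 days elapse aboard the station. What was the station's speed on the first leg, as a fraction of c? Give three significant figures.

β = 0.632

Leg 1: speed unknown; τ_1 = 258.2/γ_1.
Leg 2: γ = 1/√(1 − 0.453²) = 1/√0.7948 = 1.122; τ_2 = 228.5/1.122 = 203.7 days.
Total proper time: τ_1 + 203.7 = 403.8, so τ_1 = 403.8 − 203.7 = 200.1 days.
γ_1 = 258.2/200.1 = 1.290; β = √(1 − 1/γ²) = √0.3995.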